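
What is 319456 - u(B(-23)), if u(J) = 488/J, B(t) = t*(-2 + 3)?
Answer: 7347976/23 ≈ 3.1948e+5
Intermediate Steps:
B(t) = t (B(t) = t*1 = t)
319456 - u(B(-23)) = 319456 - 488/(-23) = 319456 - 488*(-1)/23 = 319456 - 1*(-488/23) = 319456 + 488/23 = 7347976/23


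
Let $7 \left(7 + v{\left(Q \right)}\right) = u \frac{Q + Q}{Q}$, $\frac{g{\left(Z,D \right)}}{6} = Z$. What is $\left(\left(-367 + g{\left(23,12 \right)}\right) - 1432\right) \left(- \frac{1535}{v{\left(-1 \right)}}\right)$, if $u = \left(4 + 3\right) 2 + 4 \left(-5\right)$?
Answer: $- \frac{17847445}{61} \approx -2.9258 \cdot 10^{5}$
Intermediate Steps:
$g{\left(Z,D \right)} = 6 Z$
$u = -6$ ($u = 7 \cdot 2 - 20 = 14 - 20 = -6$)
$v{\left(Q \right)} = - \frac{61}{7}$ ($v{\left(Q \right)} = -7 + \frac{\left(-6\right) \frac{Q + Q}{Q}}{7} = -7 + \frac{\left(-6\right) \frac{2 Q}{Q}}{7} = -7 + \frac{\left(-6\right) 2}{7} = -7 + \frac{1}{7} \left(-12\right) = -7 - \frac{12}{7} = - \frac{61}{7}$)
$\left(\left(-367 + g{\left(23,12 \right)}\right) - 1432\right) \left(- \frac{1535}{v{\left(-1 \right)}}\right) = \left(\left(-367 + 6 \cdot 23\right) - 1432\right) \left(- \frac{1535}{- \frac{61}{7}}\right) = \left(\left(-367 + 138\right) - 1432\right) \left(\left(-1535\right) \left(- \frac{7}{61}\right)\right) = \left(-229 - 1432\right) \frac{10745}{61} = \left(-1661\right) \frac{10745}{61} = - \frac{17847445}{61}$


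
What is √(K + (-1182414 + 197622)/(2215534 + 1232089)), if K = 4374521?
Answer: √37981015115149097/93179 ≈ 2091.5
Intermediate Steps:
√(K + (-1182414 + 197622)/(2215534 + 1232089)) = √(4374521 + (-1182414 + 197622)/(2215534 + 1232089)) = √(4374521 - 984792/3447623) = √(4374521 - 984792*1/3447623) = √(4374521 - 26616/93179) = √(407613465643/93179) = √37981015115149097/93179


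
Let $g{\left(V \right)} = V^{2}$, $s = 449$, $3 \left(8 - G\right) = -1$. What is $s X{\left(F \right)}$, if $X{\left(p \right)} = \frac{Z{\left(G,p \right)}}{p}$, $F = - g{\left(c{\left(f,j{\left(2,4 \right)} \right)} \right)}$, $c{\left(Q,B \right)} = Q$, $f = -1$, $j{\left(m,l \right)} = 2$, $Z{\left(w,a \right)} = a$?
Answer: $449$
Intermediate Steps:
$G = \frac{25}{3}$ ($G = 8 - - \frac{1}{3} = 8 + \frac{1}{3} = \frac{25}{3} \approx 8.3333$)
$F = -1$ ($F = - \left(-1\right)^{2} = \left(-1\right) 1 = -1$)
$X{\left(p \right)} = 1$ ($X{\left(p \right)} = \frac{p}{p} = 1$)
$s X{\left(F \right)} = 449 \cdot 1 = 449$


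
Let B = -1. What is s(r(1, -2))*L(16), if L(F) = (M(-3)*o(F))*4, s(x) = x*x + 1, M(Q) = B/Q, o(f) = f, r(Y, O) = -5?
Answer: 1664/3 ≈ 554.67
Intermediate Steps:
M(Q) = -1/Q
s(x) = 1 + x² (s(x) = x² + 1 = 1 + x²)
L(F) = 4*F/3 (L(F) = ((-1/(-3))*F)*4 = ((-1*(-⅓))*F)*4 = (F/3)*4 = 4*F/3)
s(r(1, -2))*L(16) = (1 + (-5)²)*((4/3)*16) = (1 + 25)*(64/3) = 26*(64/3) = 1664/3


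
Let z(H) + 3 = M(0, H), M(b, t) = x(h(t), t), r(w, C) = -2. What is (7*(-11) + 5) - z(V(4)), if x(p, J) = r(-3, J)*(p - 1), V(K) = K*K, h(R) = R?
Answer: -39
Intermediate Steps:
V(K) = K**2
x(p, J) = 2 - 2*p (x(p, J) = -2*(p - 1) = -2*(-1 + p) = 2 - 2*p)
M(b, t) = 2 - 2*t
z(H) = -1 - 2*H (z(H) = -3 + (2 - 2*H) = -1 - 2*H)
(7*(-11) + 5) - z(V(4)) = (7*(-11) + 5) - (-1 - 2*4**2) = (-77 + 5) - (-1 - 2*16) = -72 - (-1 - 32) = -72 - 1*(-33) = -72 + 33 = -39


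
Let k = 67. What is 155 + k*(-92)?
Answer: -6009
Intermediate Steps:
155 + k*(-92) = 155 + 67*(-92) = 155 - 6164 = -6009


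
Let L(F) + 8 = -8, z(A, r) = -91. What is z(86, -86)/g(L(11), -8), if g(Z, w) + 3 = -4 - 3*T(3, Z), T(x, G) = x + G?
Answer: -91/32 ≈ -2.8438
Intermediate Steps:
T(x, G) = G + x
L(F) = -16 (L(F) = -8 - 8 = -16)
g(Z, w) = -16 - 3*Z (g(Z, w) = -3 + (-4 - 3*(Z + 3)) = -3 + (-4 - 3*(3 + Z)) = -3 + (-4 + (-9 - 3*Z)) = -3 + (-13 - 3*Z) = -16 - 3*Z)
z(86, -86)/g(L(11), -8) = -91/(-16 - 3*(-16)) = -91/(-16 + 48) = -91/32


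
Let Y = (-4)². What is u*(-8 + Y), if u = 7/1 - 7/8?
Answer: 49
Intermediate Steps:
Y = 16
u = 49/8 (u = 7*1 - 7*⅛ = 7 - 7/8 = 49/8 ≈ 6.1250)
u*(-8 + Y) = 49*(-8 + 16)/8 = (49/8)*8 = 49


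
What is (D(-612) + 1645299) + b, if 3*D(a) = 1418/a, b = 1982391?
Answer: 3330218711/918 ≈ 3.6277e+6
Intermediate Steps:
D(a) = 1418/(3*a) (D(a) = (1418/a)/3 = 1418/(3*a))
(D(-612) + 1645299) + b = ((1418/3)/(-612) + 1645299) + 1982391 = ((1418/3)*(-1/612) + 1645299) + 1982391 = (-709/918 + 1645299) + 1982391 = 1510383773/918 + 1982391 = 3330218711/918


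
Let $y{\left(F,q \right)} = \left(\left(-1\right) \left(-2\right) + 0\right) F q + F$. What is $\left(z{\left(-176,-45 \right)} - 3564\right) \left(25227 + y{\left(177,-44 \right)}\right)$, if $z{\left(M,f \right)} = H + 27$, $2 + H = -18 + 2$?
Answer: $-34938540$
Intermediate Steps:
$H = -18$ ($H = -2 + \left(-18 + 2\right) = -2 - 16 = -18$)
$z{\left(M,f \right)} = 9$ ($z{\left(M,f \right)} = -18 + 27 = 9$)
$y{\left(F,q \right)} = F + 2 F q$ ($y{\left(F,q \right)} = \left(2 + 0\right) F q + F = 2 F q + F = F + 2 F q$)
$\left(z{\left(-176,-45 \right)} - 3564\right) \left(25227 + y{\left(177,-44 \right)}\right) = \left(9 - 3564\right) \left(25227 + 177 \left(1 + 2 \left(-44\right)\right)\right) = - 3555 \left(25227 + 177 \left(1 - 88\right)\right) = - 3555 \left(25227 + 177 \left(-87\right)\right) = - 3555 \left(25227 - 15399\right) = \left(-3555\right) 9828 = -34938540$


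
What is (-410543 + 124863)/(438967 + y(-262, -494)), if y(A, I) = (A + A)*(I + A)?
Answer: -285680/835111 ≈ -0.34209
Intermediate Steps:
y(A, I) = 2*A*(A + I) (y(A, I) = (2*A)*(A + I) = 2*A*(A + I))
(-410543 + 124863)/(438967 + y(-262, -494)) = (-410543 + 124863)/(438967 + 2*(-262)*(-262 - 494)) = -285680/(438967 + 2*(-262)*(-756)) = -285680/(438967 + 396144) = -285680/835111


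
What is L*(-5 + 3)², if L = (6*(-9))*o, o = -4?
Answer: 864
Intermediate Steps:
L = 216 (L = (6*(-9))*(-4) = -54*(-4) = 216)
L*(-5 + 3)² = 216*(-5 + 3)² = 216*(-2)² = 216*4 = 864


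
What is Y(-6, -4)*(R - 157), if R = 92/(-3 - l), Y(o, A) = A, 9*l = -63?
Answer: 536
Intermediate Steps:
l = -7 (l = (1/9)*(-63) = -7)
R = 23 (R = 92/(-3 - 1*(-7)) = 92/(-3 + 7) = 92/4 = 92*(1/4) = 23)
Y(-6, -4)*(R - 157) = -4*(23 - 157) = -4*(-134) = 536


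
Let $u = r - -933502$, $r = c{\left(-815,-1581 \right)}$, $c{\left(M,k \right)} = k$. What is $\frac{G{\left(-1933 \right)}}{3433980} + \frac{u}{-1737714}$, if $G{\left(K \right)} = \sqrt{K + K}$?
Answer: $- \frac{931921}{1737714} + \frac{i \sqrt{3866}}{3433980} \approx -0.53629 + 1.8106 \cdot 10^{-5} i$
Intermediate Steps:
$r = -1581$
$u = 931921$ ($u = -1581 - -933502 = -1581 + 933502 = 931921$)
$G{\left(K \right)} = \sqrt{2} \sqrt{K}$ ($G{\left(K \right)} = \sqrt{2 K} = \sqrt{2} \sqrt{K}$)
$\frac{G{\left(-1933 \right)}}{3433980} + \frac{u}{-1737714} = \frac{\sqrt{2} \sqrt{-1933}}{3433980} + \frac{931921}{-1737714} = \sqrt{2} i \sqrt{1933} \cdot \frac{1}{3433980} + 931921 \left(- \frac{1}{1737714}\right) = i \sqrt{3866} \cdot \frac{1}{3433980} - \frac{931921}{1737714} = \frac{i \sqrt{3866}}{3433980} - \frac{931921}{1737714} = - \frac{931921}{1737714} + \frac{i \sqrt{3866}}{3433980}$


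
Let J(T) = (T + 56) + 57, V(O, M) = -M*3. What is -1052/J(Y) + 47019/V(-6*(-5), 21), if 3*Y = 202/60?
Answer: -23280809/30813 ≈ -755.55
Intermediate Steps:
Y = 101/90 (Y = (202/60)/3 = (202*(1/60))/3 = (⅓)*(101/30) = 101/90 ≈ 1.1222)
V(O, M) = -3*M
J(T) = 113 + T (J(T) = (56 + T) + 57 = 113 + T)
-1052/J(Y) + 47019/V(-6*(-5), 21) = -1052/(113 + 101/90) + 47019/((-3*21)) = -1052/10271/90 + 47019/(-63) = -1052*90/10271 + 47019*(-1/63) = -94680/10271 - 2239/3 = -23280809/30813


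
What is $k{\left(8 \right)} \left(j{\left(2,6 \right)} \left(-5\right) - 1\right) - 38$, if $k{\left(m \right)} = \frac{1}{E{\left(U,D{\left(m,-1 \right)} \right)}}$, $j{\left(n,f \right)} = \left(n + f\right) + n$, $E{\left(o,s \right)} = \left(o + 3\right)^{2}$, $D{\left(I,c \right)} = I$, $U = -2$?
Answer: $-89$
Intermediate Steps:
$E{\left(o,s \right)} = \left(3 + o\right)^{2}$
$j{\left(n,f \right)} = f + 2 n$ ($j{\left(n,f \right)} = \left(f + n\right) + n = f + 2 n$)
$k{\left(m \right)} = 1$ ($k{\left(m \right)} = \frac{1}{\left(3 - 2\right)^{2}} = \frac{1}{1^{2}} = 1^{-1} = 1$)
$k{\left(8 \right)} \left(j{\left(2,6 \right)} \left(-5\right) - 1\right) - 38 = 1 \left(\left(6 + 2 \cdot 2\right) \left(-5\right) - 1\right) - 38 = 1 \left(\left(6 + 4\right) \left(-5\right) - 1\right) - 38 = 1 \left(10 \left(-5\right) - 1\right) - 38 = 1 \left(-50 - 1\right) - 38 = 1 \left(-51\right) - 38 = -51 - 38 = -89$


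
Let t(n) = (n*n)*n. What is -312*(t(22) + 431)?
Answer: -3456648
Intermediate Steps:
t(n) = n³ (t(n) = n²*n = n³)
-312*(t(22) + 431) = -312*(22³ + 431) = -312*(10648 + 431) = -312*11079 = -3456648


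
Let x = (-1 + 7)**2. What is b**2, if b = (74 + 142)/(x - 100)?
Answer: 729/64 ≈ 11.391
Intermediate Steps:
x = 36 (x = 6**2 = 36)
b = -27/8 (b = (74 + 142)/(36 - 100) = 216/(-64) = 216*(-1/64) = -27/8 ≈ -3.3750)
b**2 = (-27/8)**2 = 729/64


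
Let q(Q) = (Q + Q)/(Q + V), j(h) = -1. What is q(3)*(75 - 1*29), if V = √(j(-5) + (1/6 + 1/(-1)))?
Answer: 4968/65 - 276*I*√66/65 ≈ 76.431 - 34.496*I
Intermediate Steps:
V = I*√66/6 (V = √(-1 + (1/6 + 1/(-1))) = √(-1 + (1*(⅙) + 1*(-1))) = √(-1 + (⅙ - 1)) = √(-1 - ⅚) = √(-11/6) = I*√66/6 ≈ 1.354*I)
q(Q) = 2*Q/(Q + I*√66/6) (q(Q) = (Q + Q)/(Q + I*√66/6) = (2*Q)/(Q + I*√66/6) = 2*Q/(Q + I*√66/6))
q(3)*(75 - 1*29) = (12*3/(6*3 + I*√66))*(75 - 1*29) = (12*3/(18 + I*√66))*(75 - 29) = (36/(18 + I*√66))*46 = 1656/(18 + I*√66)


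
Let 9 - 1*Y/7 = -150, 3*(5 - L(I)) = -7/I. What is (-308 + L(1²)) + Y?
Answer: 2437/3 ≈ 812.33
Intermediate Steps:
L(I) = 5 + 7/(3*I) (L(I) = 5 - (-7)/(3*I) = 5 + 7/(3*I))
Y = 1113 (Y = 63 - 7*(-150) = 63 + 1050 = 1113)
(-308 + L(1²)) + Y = (-308 + (5 + 7/(3*(1²)))) + 1113 = (-308 + (5 + (7/3)/1)) + 1113 = (-308 + (5 + (7/3)*1)) + 1113 = (-308 + (5 + 7/3)) + 1113 = (-308 + 22/3) + 1113 = -902/3 + 1113 = 2437/3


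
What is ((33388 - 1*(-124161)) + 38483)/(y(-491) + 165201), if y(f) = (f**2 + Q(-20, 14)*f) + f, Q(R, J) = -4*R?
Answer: 196032/366511 ≈ 0.53486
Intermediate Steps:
y(f) = f**2 + 81*f (y(f) = (f**2 + (-4*(-20))*f) + f = (f**2 + 80*f) + f = f**2 + 81*f)
((33388 - 1*(-124161)) + 38483)/(y(-491) + 165201) = ((33388 - 1*(-124161)) + 38483)/(-491*(81 - 491) + 165201) = ((33388 + 124161) + 38483)/(-491*(-410) + 165201) = (157549 + 38483)/(201310 + 165201) = 196032/366511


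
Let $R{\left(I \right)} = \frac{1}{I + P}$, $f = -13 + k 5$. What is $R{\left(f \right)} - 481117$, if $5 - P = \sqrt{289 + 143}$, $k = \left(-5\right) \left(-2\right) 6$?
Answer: $- \frac{10203529263}{21208} + \frac{3 \sqrt{3}}{21208} \approx -4.8112 \cdot 10^{5}$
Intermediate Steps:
$k = 60$ ($k = 10 \cdot 6 = 60$)
$P = 5 - 12 \sqrt{3}$ ($P = 5 - \sqrt{289 + 143} = 5 - \sqrt{432} = 5 - 12 \sqrt{3} \approx -15.785$)
$f = 287$ ($f = -13 + 60 \cdot 5 = -13 + 300 = 287$)
$R{\left(I \right)} = \frac{1}{5 + I - 12 \sqrt{3}}$ ($R{\left(I \right)} = \frac{1}{I + \left(5 - 12 \sqrt{3}\right)} = \frac{1}{5 + I - 12 \sqrt{3}}$)
$R{\left(f \right)} - 481117 = \frac{1}{5 + 287 - 12 \sqrt{3}} - 481117 = \frac{1}{292 - 12 \sqrt{3}} - 481117 = -481117 + \frac{1}{292 - 12 \sqrt{3}}$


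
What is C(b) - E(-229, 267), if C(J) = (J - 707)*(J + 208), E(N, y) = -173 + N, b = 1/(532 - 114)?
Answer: -25624182077/174724 ≈ -1.4666e+5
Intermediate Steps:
b = 1/418 ≈ 0.0023923
C(J) = (-707 + J)*(208 + J)
C(b) - E(-229, 267) = (-147056 + (1/418)² - 499*1/418) - (-173 - 229) = (-147056 + 1/174724 - 499/418) - 1*(-402) = -25694421125/174724 + 402 = -25624182077/174724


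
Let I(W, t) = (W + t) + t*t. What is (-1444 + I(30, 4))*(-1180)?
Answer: 1644920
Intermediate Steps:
I(W, t) = W + t + t**2 (I(W, t) = (W + t) + t**2 = W + t + t**2)
(-1444 + I(30, 4))*(-1180) = (-1444 + (30 + 4 + 4**2))*(-1180) = (-1444 + (30 + 4 + 16))*(-1180) = (-1444 + 50)*(-1180) = -1394*(-1180) = 1644920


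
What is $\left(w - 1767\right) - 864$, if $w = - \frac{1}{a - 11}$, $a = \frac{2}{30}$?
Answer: $- \frac{431469}{164} \approx -2630.9$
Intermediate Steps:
$a = \frac{1}{15}$ ($a = 2 \cdot \frac{1}{30} = \frac{1}{15} \approx 0.066667$)
$w = \frac{15}{164}$ ($w = - \frac{1}{\frac{1}{15} - 11} = - \frac{1}{- \frac{164}{15}} = \left(-1\right) \left(- \frac{15}{164}\right) = \frac{15}{164} \approx 0.091463$)
$\left(w - 1767\right) - 864 = \left(\frac{15}{164} - 1767\right) - 864 = - \frac{289773}{164} - 864 = - \frac{431469}{164}$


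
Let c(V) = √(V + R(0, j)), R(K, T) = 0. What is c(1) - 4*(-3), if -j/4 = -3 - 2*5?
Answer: 13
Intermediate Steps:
j = 52 (j = -4*(-3 - 2*5) = -4*(-3 - 10) = -4*(-13) = 52)
c(V) = √V (c(V) = √(V + 0) = √V)
c(1) - 4*(-3) = √1 - 4*(-3) = 1 + 12 = 13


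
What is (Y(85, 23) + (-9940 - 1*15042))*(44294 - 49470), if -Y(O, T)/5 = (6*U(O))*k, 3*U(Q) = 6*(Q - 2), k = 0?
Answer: 129306832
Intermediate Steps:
U(Q) = -4 + 2*Q (U(Q) = (6*(Q - 2))/3 = (6*(-2 + Q))/3 = (-12 + 6*Q)/3 = -4 + 2*Q)
Y(O, T) = 0 (Y(O, T) = -5*6*(-4 + 2*O)*0 = -5*(-24 + 12*O)*0 = -5*0 = 0)
(Y(85, 23) + (-9940 - 1*15042))*(44294 - 49470) = (0 + (-9940 - 1*15042))*(44294 - 49470) = (0 + (-9940 - 15042))*(-5176) = (0 - 24982)*(-5176) = -24982*(-5176) = 129306832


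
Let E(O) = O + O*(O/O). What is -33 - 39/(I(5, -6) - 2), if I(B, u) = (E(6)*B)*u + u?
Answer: -12105/368 ≈ -32.894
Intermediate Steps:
E(O) = 2*O (E(O) = O + O*1 = O + O = 2*O)
I(B, u) = u + 12*B*u (I(B, u) = ((2*6)*B)*u + u = (12*B)*u + u = 12*B*u + u = u + 12*B*u)
-33 - 39/(I(5, -6) - 2) = -33 - 39/(-6*(1 + 12*5) - 2) = -33 - 39/(-6*(1 + 60) - 2) = -33 - 39/(-6*61 - 2) = -33 - 39/(-366 - 2) = -33 - 39/(-368) = -33 - 1/368*(-39) = -33 + 39/368 = -12105/368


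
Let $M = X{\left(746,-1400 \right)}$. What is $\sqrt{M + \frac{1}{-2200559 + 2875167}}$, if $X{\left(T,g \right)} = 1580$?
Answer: $\frac{\sqrt{44940725466483}}{168652} \approx 39.749$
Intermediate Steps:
$M = 1580$
$\sqrt{M + \frac{1}{-2200559 + 2875167}} = \sqrt{1580 + \frac{1}{-2200559 + 2875167}} = \sqrt{1580 + \frac{1}{674608}} = \sqrt{\frac{1065880641}{674608}} = \frac{\sqrt{44940725466483}}{168652}$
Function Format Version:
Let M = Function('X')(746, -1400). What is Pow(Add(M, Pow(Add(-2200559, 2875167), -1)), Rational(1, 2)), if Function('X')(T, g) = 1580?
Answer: Mul(Rational(1, 168652), Pow(44940725466483, Rational(1, 2))) ≈ 39.749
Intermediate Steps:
M = 1580
Pow(Add(M, Pow(Add(-2200559, 2875167), -1)), Rational(1, 2)) = Pow(Add(1580, Pow(Add(-2200559, 2875167), -1)), Rational(1, 2)) = Pow(Add(1580, Pow(674608, -1)), Rational(1, 2)) = Pow(Add(1580, Rational(1, 674608)), Rational(1, 2)) = Pow(Rational(1065880641, 674608), Rational(1, 2)) = Mul(Rational(1, 168652), Pow(44940725466483, Rational(1, 2)))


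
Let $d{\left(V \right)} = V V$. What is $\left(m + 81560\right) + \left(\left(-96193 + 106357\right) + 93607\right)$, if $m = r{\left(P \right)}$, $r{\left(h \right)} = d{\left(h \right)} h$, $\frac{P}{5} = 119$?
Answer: $210830206$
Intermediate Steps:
$P = 595$ ($P = 5 \cdot 119 = 595$)
$d{\left(V \right)} = V^{2}$
$r{\left(h \right)} = h^{3}$ ($r{\left(h \right)} = h^{2} h = h^{3}$)
$m = 210644875$ ($m = 595^{3} = 210644875$)
$\left(m + 81560\right) + \left(\left(-96193 + 106357\right) + 93607\right) = \left(210644875 + 81560\right) + \left(\left(-96193 + 106357\right) + 93607\right) = 210726435 + \left(10164 + 93607\right) = 210726435 + 103771 = 210830206$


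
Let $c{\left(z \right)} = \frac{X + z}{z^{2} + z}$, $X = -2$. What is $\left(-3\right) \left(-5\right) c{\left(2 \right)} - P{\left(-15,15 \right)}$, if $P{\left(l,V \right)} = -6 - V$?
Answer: $21$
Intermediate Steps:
$c{\left(z \right)} = \frac{-2 + z}{z + z^{2}}$ ($c{\left(z \right)} = \frac{-2 + z}{z^{2} + z} = \frac{-2 + z}{z + z^{2}}$)
$\left(-3\right) \left(-5\right) c{\left(2 \right)} - P{\left(-15,15 \right)} = \left(-3\right) \left(-5\right) \frac{-2 + 2}{2 \left(1 + 2\right)} - \left(-6 - 15\right) = 15 \cdot \frac{1}{2} \cdot \frac{1}{3} \cdot 0 - \left(-6 - 15\right) = 15 \cdot \frac{1}{2} \cdot \frac{1}{3} \cdot 0 - -21 = 15 \cdot 0 + 21 = 0 + 21 = 21$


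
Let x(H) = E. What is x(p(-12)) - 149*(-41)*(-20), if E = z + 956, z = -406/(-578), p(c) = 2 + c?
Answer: -35033533/289 ≈ -1.2122e+5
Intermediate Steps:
z = 203/289 (z = -406*(-1/578) = 203/289 ≈ 0.70242)
E = 276487/289 (E = 203/289 + 956 = 276487/289 ≈ 956.70)
x(H) = 276487/289
x(p(-12)) - 149*(-41)*(-20) = 276487/289 - 149*(-41)*(-20) = 276487/289 + 6109*(-20) = 276487/289 - 122180 = -35033533/289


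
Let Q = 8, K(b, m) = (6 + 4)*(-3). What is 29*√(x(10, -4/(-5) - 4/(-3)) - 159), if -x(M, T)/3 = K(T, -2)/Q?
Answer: 29*I*√591/2 ≈ 352.5*I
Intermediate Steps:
K(b, m) = -30 (K(b, m) = 10*(-3) = -30)
x(M, T) = 45/4 (x(M, T) = -(-90)/8 = -3*(-15/4) = 45/4)
29*√(x(10, -4/(-5) - 4/(-3)) - 159) = 29*√(45/4 - 159) = 29*√(-591/4) = 29*(I*√591/2) = 29*I*√591/2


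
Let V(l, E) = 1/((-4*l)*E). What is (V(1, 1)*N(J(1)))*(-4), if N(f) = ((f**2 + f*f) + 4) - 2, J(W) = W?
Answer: 4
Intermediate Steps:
N(f) = 2 + 2*f**2 (N(f) = ((f**2 + f**2) + 4) - 2 = (2*f**2 + 4) - 2 = (4 + 2*f**2) - 2 = 2 + 2*f**2)
V(l, E) = -1/(4*E*l) (V(l, E) = 1/(-4*E*l) = -1/(4*E*l))
(V(1, 1)*N(J(1)))*(-4) = ((-1/4/(1*1))*(2 + 2*1**2))*(-4) = ((-1/4*1*1)*(2 + 2*1))*(-4) = -(2 + 2)/4*(-4) = -1/4*4*(-4) = -1*(-4) = 4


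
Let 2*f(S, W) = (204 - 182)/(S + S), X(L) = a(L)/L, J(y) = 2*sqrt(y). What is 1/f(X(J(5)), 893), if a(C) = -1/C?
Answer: -1/110 ≈ -0.0090909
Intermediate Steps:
X(L) = -1/L**2 (X(L) = (-1/L)/L = -1/L**2)
f(S, W) = 11/(2*S) (f(S, W) = ((204 - 182)/(S + S))/2 = (22/((2*S)))/2 = (22*(1/(2*S)))/2 = (11/S)/2 = 11/(2*S))
1/f(X(J(5)), 893) = 1/(11/(2*((-1/(2*sqrt(5))**2)))) = 1/(11/(2*((-1*1/20)))) = 1/(11/(2*(-1/20))) = 1/((11/2)*(-20)) = 1/(-110) = -1/110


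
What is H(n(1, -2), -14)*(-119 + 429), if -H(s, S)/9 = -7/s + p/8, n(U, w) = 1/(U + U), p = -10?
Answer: 85095/2 ≈ 42548.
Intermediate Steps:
n(U, w) = 1/(2*U)
H(s, S) = 45/4 + 63/s (H(s, S) = -9*(-7/s - 10/8) = -9*(-7/s - 10*⅛) = -9*(-7/s - 5/4) = -9*(-5/4 - 7/s) = 45/4 + 63/s)
H(n(1, -2), -14)*(-119 + 429) = (45/4 + 63/(((½)/1)))*(-119 + 429) = (45/4 + 63/(((½)*1)))*310 = (45/4 + 63/(½))*310 = (45/4 + 63*2)*310 = (45/4 + 126)*310 = (549/4)*310 = 85095/2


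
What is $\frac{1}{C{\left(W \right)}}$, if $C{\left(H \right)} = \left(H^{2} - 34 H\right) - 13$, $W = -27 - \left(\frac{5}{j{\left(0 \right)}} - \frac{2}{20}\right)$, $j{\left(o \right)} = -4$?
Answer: $\frac{400}{606809} \approx 0.00065919$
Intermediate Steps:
$W = - \frac{513}{20}$ ($W = -27 - \left(\frac{5}{-4} - \frac{2}{20}\right) = -27 - \left(5 \left(- \frac{1}{4}\right) - \frac{1}{10}\right) = -27 - \left(- \frac{5}{4} - \frac{1}{10}\right) = -27 - - \frac{27}{20} = -27 + \frac{27}{20} = - \frac{513}{20} \approx -25.65$)
$C{\left(H \right)} = -13 + H^{2} - 34 H$
$\frac{1}{C{\left(W \right)}} = \frac{1}{-13 + \left(- \frac{513}{20}\right)^{2} - - \frac{8721}{10}} = \frac{1}{-13 + \frac{263169}{400} + \frac{8721}{10}} = \frac{1}{\frac{606809}{400}} = \frac{400}{606809}$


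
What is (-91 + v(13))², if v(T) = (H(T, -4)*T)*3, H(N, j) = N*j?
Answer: 4490161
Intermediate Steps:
v(T) = -12*T² (v(T) = ((T*(-4))*T)*3 = ((-4*T)*T)*3 = -4*T²*3 = -12*T²)
(-91 + v(13))² = (-91 - 12*13²)² = (-91 - 12*169)² = (-91 - 2028)² = (-2119)² = 4490161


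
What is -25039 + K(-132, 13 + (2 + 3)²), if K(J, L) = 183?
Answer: -24856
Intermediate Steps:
-25039 + K(-132, 13 + (2 + 3)²) = -25039 + 183 = -24856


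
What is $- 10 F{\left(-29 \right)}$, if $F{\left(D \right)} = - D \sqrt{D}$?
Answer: $- 290 i \sqrt{29} \approx - 1561.7 i$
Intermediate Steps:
$F{\left(D \right)} = - D^{\frac{3}{2}}$
$- 10 F{\left(-29 \right)} = - 10 \left(- \left(-29\right)^{\frac{3}{2}}\right) = - 10 \left(- \left(-29\right) i \sqrt{29}\right) = - 10 \cdot 29 i \sqrt{29} = - 290 i \sqrt{29}$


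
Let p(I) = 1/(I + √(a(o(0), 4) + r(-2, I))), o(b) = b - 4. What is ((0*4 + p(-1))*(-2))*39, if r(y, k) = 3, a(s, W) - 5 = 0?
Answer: -78/7 - 156*√2/7 ≈ -42.660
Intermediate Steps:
o(b) = -4 + b
a(s, W) = 5 (a(s, W) = 5 + 0 = 5)
p(I) = 1/(I + 2*√2) (p(I) = 1/(I + √(5 + 3)) = 1/(I + √8) = 1/(I + 2*√2))
((0*4 + p(-1))*(-2))*39 = ((0*4 + 1/(-1 + 2*√2))*(-2))*39 = ((0 + 1/(-1 + 2*√2))*(-2))*39 = (-2/(-1 + 2*√2))*39 = -2/(-1 + 2*√2)*39 = -78/(-1 + 2*√2)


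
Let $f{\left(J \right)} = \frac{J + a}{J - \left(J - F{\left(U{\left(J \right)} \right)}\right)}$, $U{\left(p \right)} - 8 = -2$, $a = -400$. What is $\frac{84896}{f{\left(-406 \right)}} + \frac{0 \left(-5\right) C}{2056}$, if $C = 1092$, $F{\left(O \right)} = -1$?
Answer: $\frac{42448}{403} \approx 105.33$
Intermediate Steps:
$U{\left(p \right)} = 6$ ($U{\left(p \right)} = 8 - 2 = 6$)
$f{\left(J \right)} = 400 - J$ ($f{\left(J \right)} = \frac{J - 400}{J - \left(1 + J\right)} = \frac{-400 + J}{-1} = \left(-400 + J\right) \left(-1\right) = 400 - J$)
$\frac{84896}{f{\left(-406 \right)}} + \frac{0 \left(-5\right) C}{2056} = \frac{84896}{400 - -406} + \frac{0 \left(-5\right) 1092}{2056} = \frac{84896}{400 + 406} + 0 \cdot 1092 \cdot \frac{1}{2056} = \frac{84896}{806} + 0 \cdot \frac{1}{2056} = 84896 \cdot \frac{1}{806} + 0 = \frac{42448}{403} + 0 = \frac{42448}{403}$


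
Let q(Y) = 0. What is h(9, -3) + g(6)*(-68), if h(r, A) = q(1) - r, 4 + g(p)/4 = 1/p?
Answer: 3101/3 ≈ 1033.7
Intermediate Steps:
g(p) = -16 + 4/p
h(r, A) = -r (h(r, A) = 0 - r = -r)
h(9, -3) + g(6)*(-68) = -1*9 + (-16 + 4/6)*(-68) = -9 + (-16 + 4*(1/6))*(-68) = -9 + (-16 + 2/3)*(-68) = -9 - 46/3*(-68) = -9 + 3128/3 = 3101/3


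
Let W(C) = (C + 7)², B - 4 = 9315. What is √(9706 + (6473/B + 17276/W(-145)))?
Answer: 4*√250858472934887/643011 ≈ 98.527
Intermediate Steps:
B = 9319 (B = 4 + 9315 = 9319)
W(C) = (7 + C)²
√(9706 + (6473/B + 17276/W(-145))) = √(9706 + (6473/9319 + 17276/((7 - 145)²))) = √(9706 + (6473*(1/9319) + 17276/((-138)²))) = √(9706 + (6473/9319 + 17276/19044)) = √(9706 + (6473/9319 + 17276*(1/19044))) = √(9706 + (6473/9319 + 4319/4761)) = √(9706 + 71066714/44367759) = √(430704535568/44367759) = 4*√250858472934887/643011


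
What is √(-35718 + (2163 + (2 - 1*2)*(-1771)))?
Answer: I*√33555 ≈ 183.18*I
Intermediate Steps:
√(-35718 + (2163 + (2 - 1*2)*(-1771))) = √(-35718 + (2163 + (2 - 2)*(-1771))) = √(-35718 + (2163 + 0*(-1771))) = √(-35718 + (2163 + 0)) = √(-35718 + 2163) = √(-33555) = I*√33555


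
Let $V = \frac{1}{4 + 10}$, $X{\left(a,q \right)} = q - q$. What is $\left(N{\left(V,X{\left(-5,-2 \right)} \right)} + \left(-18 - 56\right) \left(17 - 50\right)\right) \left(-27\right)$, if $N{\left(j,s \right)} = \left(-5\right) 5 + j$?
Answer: $- \frac{913653}{14} \approx -65261.0$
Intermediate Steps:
$X{\left(a,q \right)} = 0$
$V = \frac{1}{14} \approx 0.071429$
$N{\left(j,s \right)} = -25 + j$
$\left(N{\left(V,X{\left(-5,-2 \right)} \right)} + \left(-18 - 56\right) \left(17 - 50\right)\right) \left(-27\right) = \left(\left(-25 + \frac{1}{14}\right) + \left(-18 - 56\right) \left(17 - 50\right)\right) \left(-27\right) = \left(- \frac{349}{14} - -2442\right) \left(-27\right) = \left(- \frac{349}{14} + 2442\right) \left(-27\right) = \frac{33839}{14} \left(-27\right) = - \frac{913653}{14}$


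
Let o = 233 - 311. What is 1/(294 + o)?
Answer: 1/216 ≈ 0.0046296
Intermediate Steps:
o = -78
1/(294 + o) = 1/(294 - 78) = 1/216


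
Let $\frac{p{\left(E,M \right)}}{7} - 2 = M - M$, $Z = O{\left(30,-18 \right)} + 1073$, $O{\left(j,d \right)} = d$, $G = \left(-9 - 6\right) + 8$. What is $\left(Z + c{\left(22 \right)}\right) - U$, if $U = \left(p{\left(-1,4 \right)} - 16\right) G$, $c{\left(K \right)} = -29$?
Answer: $1012$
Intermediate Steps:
$G = -7$ ($G = -15 + 8 = -7$)
$Z = 1055$ ($Z = -18 + 1073 = 1055$)
$p{\left(E,M \right)} = 14$ ($p{\left(E,M \right)} = 14 + 7 \left(M - M\right) = 14 + 7 \cdot 0 = 14 + 0 = 14$)
$U = 14$ ($U = \left(14 - 16\right) \left(-7\right) = \left(-2\right) \left(-7\right) = 14$)
$\left(Z + c{\left(22 \right)}\right) - U = \left(1055 - 29\right) - 14 = 1026 - 14 = 1012$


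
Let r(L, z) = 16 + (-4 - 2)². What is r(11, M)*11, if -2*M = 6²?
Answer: 572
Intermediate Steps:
M = -18 (M = -½*6² = -½*36 = -18)
r(L, z) = 52 (r(L, z) = 16 + (-6)² = 16 + 36 = 52)
r(11, M)*11 = 52*11 = 572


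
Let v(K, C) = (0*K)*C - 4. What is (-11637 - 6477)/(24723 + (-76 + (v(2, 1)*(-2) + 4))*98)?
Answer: -18114/18451 ≈ -0.98174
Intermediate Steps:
v(K, C) = -4 (v(K, C) = 0*C - 4 = 0 - 4 = -4)
(-11637 - 6477)/(24723 + (-76 + (v(2, 1)*(-2) + 4))*98) = (-11637 - 6477)/(24723 + (-76 + (-4*(-2) + 4))*98) = -18114/(24723 + (-76 + (8 + 4))*98) = -18114/(24723 + (-76 + 12)*98) = -18114/(24723 - 64*98) = -18114/(24723 - 6272) = -18114/18451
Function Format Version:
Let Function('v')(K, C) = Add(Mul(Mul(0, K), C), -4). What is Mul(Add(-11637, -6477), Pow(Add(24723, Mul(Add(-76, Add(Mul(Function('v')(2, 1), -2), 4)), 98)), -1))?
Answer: Rational(-18114, 18451) ≈ -0.98174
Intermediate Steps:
Function('v')(K, C) = -4 (Function('v')(K, C) = Add(Mul(0, C), -4) = Add(0, -4) = -4)
Mul(Add(-11637, -6477), Pow(Add(24723, Mul(Add(-76, Add(Mul(Function('v')(2, 1), -2), 4)), 98)), -1)) = Mul(Add(-11637, -6477), Pow(Add(24723, Mul(Add(-76, Add(Mul(-4, -2), 4)), 98)), -1)) = Mul(-18114, Pow(Add(24723, Mul(Add(-76, Add(8, 4)), 98)), -1)) = Mul(-18114, Pow(Add(24723, Mul(Add(-76, 12), 98)), -1)) = Mul(-18114, Pow(Add(24723, Mul(-64, 98)), -1)) = Mul(-18114, Pow(Add(24723, -6272), -1)) = Mul(-18114, Pow(18451, -1)) = Mul(-18114, Rational(1, 18451)) = Rational(-18114, 18451)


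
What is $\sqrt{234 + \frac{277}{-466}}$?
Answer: $\frac{\sqrt{50685422}}{466} \approx 15.278$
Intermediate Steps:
$\sqrt{234 + \frac{277}{-466}} = \sqrt{234 + 277 \left(- \frac{1}{466}\right)} = \sqrt{234 - \frac{277}{466}} = \sqrt{\frac{108767}{466}} = \frac{\sqrt{50685422}}{466}$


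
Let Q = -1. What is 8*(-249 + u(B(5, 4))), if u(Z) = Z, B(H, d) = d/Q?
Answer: -2024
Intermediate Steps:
B(H, d) = -d (B(H, d) = d/(-1) = d*(-1) = -d)
8*(-249 + u(B(5, 4))) = 8*(-249 - 1*4) = 8*(-249 - 4) = 8*(-253) = -2024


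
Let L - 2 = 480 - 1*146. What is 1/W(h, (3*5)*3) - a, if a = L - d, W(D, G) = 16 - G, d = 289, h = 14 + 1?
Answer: -1364/29 ≈ -47.034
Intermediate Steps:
L = 336 (L = 2 + (480 - 1*146) = 2 + (480 - 146) = 2 + 334 = 336)
h = 15
a = 47 (a = 336 - 1*289 = 336 - 289 = 47)
1/W(h, (3*5)*3) - a = 1/(16 - 3*5*3) - 1*47 = 1/(16 - 15*3) - 47 = 1/(16 - 1*45) - 47 = 1/(16 - 45) - 47 = 1/(-29) - 47 = -1/29 - 47 = -1364/29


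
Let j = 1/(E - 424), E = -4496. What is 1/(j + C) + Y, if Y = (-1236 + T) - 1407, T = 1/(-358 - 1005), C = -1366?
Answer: -834855146330/315873887 ≈ -2643.0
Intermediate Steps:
T = -1/1363 (T = 1/(-1363) = -1/1363 ≈ -0.00073368)
j = -1/4920 (j = 1/(-4496 - 424) = 1/(-4920) = -1/4920 ≈ -0.00020325)
Y = -3602410/1363 (Y = (-1236 - 1/1363) - 1407 = -1684669/1363 - 1407 = -3602410/1363 ≈ -2643.0)
1/(j + C) + Y = 1/(-1/4920 - 1366) - 3602410/1363 = 1/(-6720721/4920) - 3602410/1363 = -4920/6720721 - 3602410/1363 = -834855146330/315873887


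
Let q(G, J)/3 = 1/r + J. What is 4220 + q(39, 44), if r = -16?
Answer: 69629/16 ≈ 4351.8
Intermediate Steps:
q(G, J) = -3/16 + 3*J (q(G, J) = 3*(1/(-16) + J) = 3*(-1/16 + J) = -3/16 + 3*J)
4220 + q(39, 44) = 4220 + (-3/16 + 3*44) = 4220 + (-3/16 + 132) = 4220 + 2109/16 = 69629/16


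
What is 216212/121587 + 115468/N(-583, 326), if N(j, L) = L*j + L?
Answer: 749525763/640804019 ≈ 1.1697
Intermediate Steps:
N(j, L) = L + L*j
216212/121587 + 115468/N(-583, 326) = 216212/121587 + 115468/((326*(1 - 583))) = 216212*(1/121587) + 115468/((326*(-582))) = 216212/121587 + 115468/(-189732) = 216212/121587 + 115468*(-1/189732) = 216212/121587 - 28867/47433 = 749525763/640804019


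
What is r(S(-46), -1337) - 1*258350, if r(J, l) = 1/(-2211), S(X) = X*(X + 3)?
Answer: -571211851/2211 ≈ -2.5835e+5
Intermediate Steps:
S(X) = X*(3 + X)
r(J, l) = -1/2211
r(S(-46), -1337) - 1*258350 = -1/2211 - 1*258350 = -1/2211 - 258350 = -571211851/2211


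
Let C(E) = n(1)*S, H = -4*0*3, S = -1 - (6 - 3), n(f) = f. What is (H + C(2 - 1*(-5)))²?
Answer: 16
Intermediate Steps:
S = -4 (S = -1 - 1*3 = -1 - 3 = -4)
H = 0 (H = 0*3 = 0)
C(E) = -4 (C(E) = 1*(-4) = -4)
(H + C(2 - 1*(-5)))² = (0 - 4)² = (-4)² = 16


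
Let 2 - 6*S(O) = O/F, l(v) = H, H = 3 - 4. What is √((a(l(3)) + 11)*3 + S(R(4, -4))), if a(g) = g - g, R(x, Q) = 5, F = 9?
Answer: √10770/18 ≈ 5.7655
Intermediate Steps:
H = -1
l(v) = -1
a(g) = 0
S(O) = ⅓ - O/54 (S(O) = ⅓ - O/(6*9) = ⅓ - O/54)
√((a(l(3)) + 11)*3 + S(R(4, -4))) = √((0 + 11)*3 + (⅓ - 1/54*5)) = √(11*3 + (⅓ - 5/54)) = √(33 + 13/54) = √(1795/54) = √10770/18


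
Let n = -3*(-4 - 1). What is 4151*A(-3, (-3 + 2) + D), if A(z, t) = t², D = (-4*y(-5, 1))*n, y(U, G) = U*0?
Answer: 4151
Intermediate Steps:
y(U, G) = 0
n = 15 (n = -3*(-5) = 15)
D = 0 (D = -4*0*15 = 0*15 = 0)
4151*A(-3, (-3 + 2) + D) = 4151*((-3 + 2) + 0)² = 4151*(-1 + 0)² = 4151*(-1)² = 4151*1 = 4151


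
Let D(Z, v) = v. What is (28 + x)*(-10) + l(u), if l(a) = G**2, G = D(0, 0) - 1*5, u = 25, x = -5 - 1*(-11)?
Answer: -315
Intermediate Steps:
x = 6 (x = -5 + 11 = 6)
G = -5 (G = 0 - 1*5 = 0 - 5 = -5)
l(a) = 25 (l(a) = (-5)**2 = 25)
(28 + x)*(-10) + l(u) = (28 + 6)*(-10) + 25 = 34*(-10) + 25 = -340 + 25 = -315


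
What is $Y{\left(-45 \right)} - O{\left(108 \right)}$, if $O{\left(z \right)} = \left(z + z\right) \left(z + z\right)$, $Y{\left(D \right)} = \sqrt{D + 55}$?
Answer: $-46656 + \sqrt{10} \approx -46653.0$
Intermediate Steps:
$Y{\left(D \right)} = \sqrt{55 + D}$
$O{\left(z \right)} = 4 z^{2}$ ($O{\left(z \right)} = 2 z 2 z = 4 z^{2}$)
$Y{\left(-45 \right)} - O{\left(108 \right)} = \sqrt{55 - 45} - 4 \cdot 108^{2} = \sqrt{10} - 4 \cdot 11664 = \sqrt{10} - 46656 = -46656 + \sqrt{10}$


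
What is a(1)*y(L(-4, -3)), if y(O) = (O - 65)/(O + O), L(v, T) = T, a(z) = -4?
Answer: -136/3 ≈ -45.333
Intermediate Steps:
y(O) = (-65 + O)/(2*O) (y(O) = (-65 + O)/((2*O)) = (-65 + O)*(1/(2*O)) = (-65 + O)/(2*O))
a(1)*y(L(-4, -3)) = -2*(-65 - 3)/(-3) = -2*(-1)*(-68)/3 = -4*34/3 = -136/3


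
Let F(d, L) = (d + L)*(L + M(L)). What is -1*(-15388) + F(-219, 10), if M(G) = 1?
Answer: 13089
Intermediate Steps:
F(d, L) = (1 + L)*(L + d) (F(d, L) = (d + L)*(L + 1) = (L + d)*(1 + L) = (1 + L)*(L + d))
-1*(-15388) + F(-219, 10) = -1*(-15388) + (10 - 219 + 10² + 10*(-219)) = 15388 + (10 - 219 + 100 - 2190) = 15388 - 2299 = 13089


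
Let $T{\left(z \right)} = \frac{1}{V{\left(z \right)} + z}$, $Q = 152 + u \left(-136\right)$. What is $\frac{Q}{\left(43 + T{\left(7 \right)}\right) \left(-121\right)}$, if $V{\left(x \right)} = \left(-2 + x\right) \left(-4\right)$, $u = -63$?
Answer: $- \frac{56680}{33759} \approx -1.679$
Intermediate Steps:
$V{\left(x \right)} = 8 - 4 x$
$Q = 8720$ ($Q = 152 - -8568 = 152 + 8568 = 8720$)
$T{\left(z \right)} = \frac{1}{8 - 3 z}$ ($T{\left(z \right)} = \frac{1}{\left(8 - 4 z\right) + z} = \frac{1}{8 - 3 z}$)
$\frac{Q}{\left(43 + T{\left(7 \right)}\right) \left(-121\right)} = \frac{8720}{\left(43 - \frac{1}{-8 + 3 \cdot 7}\right) \left(-121\right)} = \frac{8720}{\left(43 - \frac{1}{-8 + 21}\right) \left(-121\right)} = \frac{8720}{\left(43 - \frac{1}{13}\right) \left(-121\right)} = \frac{8720}{\frac{558}{13} \left(-121\right)} = \frac{8720}{- \frac{67518}{13}} = 8720 \left(- \frac{13}{67518}\right) = - \frac{56680}{33759}$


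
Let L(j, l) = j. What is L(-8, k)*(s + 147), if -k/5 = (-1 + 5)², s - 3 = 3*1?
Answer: -1224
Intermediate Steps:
s = 6 (s = 3 + 3*1 = 3 + 3 = 6)
k = -80 (k = -5*(-1 + 5)² = -5*4² = -5*16 = -80)
L(-8, k)*(s + 147) = -8*(6 + 147) = -8*153 = -1224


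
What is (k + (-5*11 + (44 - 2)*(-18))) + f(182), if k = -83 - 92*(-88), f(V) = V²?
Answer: 40326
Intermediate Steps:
k = 8013 (k = -83 + 8096 = 8013)
(k + (-5*11 + (44 - 2)*(-18))) + f(182) = (8013 + (-5*11 + (44 - 2)*(-18))) + 182² = (8013 + (-55 + 42*(-18))) + 33124 = (8013 + (-55 - 756)) + 33124 = (8013 - 811) + 33124 = 7202 + 33124 = 40326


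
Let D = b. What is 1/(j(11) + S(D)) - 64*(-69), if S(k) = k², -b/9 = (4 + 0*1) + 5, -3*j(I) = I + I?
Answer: 86822979/19661 ≈ 4416.0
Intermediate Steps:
j(I) = -2*I/3 (j(I) = -(I + I)/3 = -2*I/3)
b = -81 (b = -9*((4 + 0*1) + 5) = -9*((4 + 0) + 5) = -9*(4 + 5) = -9*9 = -81)
D = -81
1/(j(11) + S(D)) - 64*(-69) = 1/(-⅔*11 + (-81)²) - 64*(-69) = 1/(-22/3 + 6561) + 4416 = 1/(19661/3) + 4416 = 3/19661 + 4416 = 86822979/19661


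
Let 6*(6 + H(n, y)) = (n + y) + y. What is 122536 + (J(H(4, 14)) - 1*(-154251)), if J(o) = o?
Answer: 830359/3 ≈ 2.7679e+5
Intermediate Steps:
H(n, y) = -6 + y/3 + n/6 (H(n, y) = -6 + ((n + y) + y)/6 = -6 + (n + 2*y)/6 = -6 + (y/3 + n/6) = -6 + y/3 + n/6)
122536 + (J(H(4, 14)) - 1*(-154251)) = 122536 + ((-6 + (1/3)*14 + (1/6)*4) - 1*(-154251)) = 122536 + ((-6 + 14/3 + 2/3) + 154251) = 122536 + (-2/3 + 154251) = 122536 + 462751/3 = 830359/3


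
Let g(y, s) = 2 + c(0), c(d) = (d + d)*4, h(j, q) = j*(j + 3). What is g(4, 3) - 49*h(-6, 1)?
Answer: -880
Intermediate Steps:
h(j, q) = j*(3 + j)
c(d) = 8*d (c(d) = (2*d)*4 = 8*d)
g(y, s) = 2 (g(y, s) = 2 + 8*0 = 2 + 0 = 2)
g(4, 3) - 49*h(-6, 1) = 2 - (-294)*(3 - 6) = 2 - (-294)*(-3) = 2 - 49*18 = 2 - 882 = -880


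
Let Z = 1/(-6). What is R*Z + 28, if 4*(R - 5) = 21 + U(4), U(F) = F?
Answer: 209/8 ≈ 26.125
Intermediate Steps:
Z = -1/6 ≈ -0.16667
R = 45/4 (R = 5 + (21 + 4)/4 = 5 + (1/4)*25 = 5 + 25/4 = 45/4 ≈ 11.250)
R*Z + 28 = (45/4)*(-1/6) + 28 = -15/8 + 28 = 209/8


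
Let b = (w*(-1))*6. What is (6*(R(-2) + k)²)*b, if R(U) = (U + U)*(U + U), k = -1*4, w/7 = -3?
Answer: 108864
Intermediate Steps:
w = -21 (w = 7*(-3) = -21)
k = -4
R(U) = 4*U² (R(U) = (2*U)*(2*U) = 4*U²)
b = 126 (b = -21*(-1)*6 = 21*6 = 126)
(6*(R(-2) + k)²)*b = (6*(4*(-2)² - 4)²)*126 = (6*(4*4 - 4)²)*126 = (6*(16 - 4)²)*126 = (6*12²)*126 = (6*144)*126 = 864*126 = 108864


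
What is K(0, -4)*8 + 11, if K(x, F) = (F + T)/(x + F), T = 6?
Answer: 7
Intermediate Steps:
K(x, F) = (6 + F)/(F + x) (K(x, F) = (F + 6)/(x + F) = (6 + F)/(F + x))
K(0, -4)*8 + 11 = ((6 - 4)/(-4 + 0))*8 + 11 = (2/(-4))*8 + 11 = -¼*2*8 + 11 = -½*8 + 11 = -4 + 11 = 7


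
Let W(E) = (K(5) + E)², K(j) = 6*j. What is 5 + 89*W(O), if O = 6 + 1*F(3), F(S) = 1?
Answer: 121846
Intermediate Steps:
O = 7 (O = 6 + 1*1 = 6 + 1 = 7)
W(E) = (30 + E)² (W(E) = (6*5 + E)² = (30 + E)²)
5 + 89*W(O) = 5 + 89*(30 + 7)² = 5 + 89*37² = 5 + 89*1369 = 5 + 121841 = 121846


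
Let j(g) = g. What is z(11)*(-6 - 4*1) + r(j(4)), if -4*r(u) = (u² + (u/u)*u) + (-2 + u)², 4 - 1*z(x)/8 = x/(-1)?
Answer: -1206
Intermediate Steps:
z(x) = 32 + 8*x (z(x) = 32 - 8*x/(-1) = 32 - 8*x*(-1) = 32 - (-8)*x = 32 + 8*x)
r(u) = -u/4 - u²/4 - (-2 + u)²/4 (r(u) = -((u² + (u/u)*u) + (-2 + u)²)/4 = -((u² + 1*u) + (-2 + u)²)/4 = -((u² + u) + (-2 + u)²)/4 = -((u + u²) + (-2 + u)²)/4 = -(u + u² + (-2 + u)²)/4 = -u/4 - u²/4 - (-2 + u)²/4)
z(11)*(-6 - 4*1) + r(j(4)) = (32 + 8*11)*(-6 - 4*1) + (-1 - ½*4² + (¾)*4) = (32 + 88)*(-6 - 4) + (-1 - ½*16 + 3) = 120*(-10) + (-1 - 8 + 3) = -1200 - 6 = -1206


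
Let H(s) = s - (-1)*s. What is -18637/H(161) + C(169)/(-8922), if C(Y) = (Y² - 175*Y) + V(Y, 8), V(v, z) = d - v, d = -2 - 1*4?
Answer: -41474114/718221 ≈ -57.746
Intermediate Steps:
d = -6 (d = -2 - 4 = -6)
V(v, z) = -6 - v
C(Y) = -6 + Y² - 176*Y (C(Y) = (Y² - 175*Y) + (-6 - Y) = -6 + Y² - 176*Y)
H(s) = 2*s (H(s) = s + s = 2*s)
-18637/H(161) + C(169)/(-8922) = -18637/(2*161) + (-6 + 169² - 176*169)/(-8922) = -18637/322 + (-6 + 28561 - 29744)*(-1/8922) = -18637*1/322 - 1189*(-1/8922) = -18637/322 + 1189/8922 = -41474114/718221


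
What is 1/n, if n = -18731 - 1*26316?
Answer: -1/45047 ≈ -2.2199e-5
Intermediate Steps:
n = -45047 (n = -18731 - 26316 = -45047)
1/n = 1/(-45047) = -1/45047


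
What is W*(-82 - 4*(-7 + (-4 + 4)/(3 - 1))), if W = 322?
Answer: -17388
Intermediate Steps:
W*(-82 - 4*(-7 + (-4 + 4)/(3 - 1))) = 322*(-82 - 4*(-7 + (-4 + 4)/(3 - 1))) = 322*(-82 - 4*(-7 + 0/2)) = 322*(-82 - 4*(-7 + 0*(1/2))) = 322*(-82 - 4*(-7 + 0)) = 322*(-82 - 4*(-7)) = 322*(-82 + 28) = 322*(-54) = -17388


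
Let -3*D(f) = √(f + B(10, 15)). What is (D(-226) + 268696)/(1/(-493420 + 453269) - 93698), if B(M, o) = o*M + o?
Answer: -10788413096/3762068399 + 40151*I*√61/11286205197 ≈ -2.8677 + 2.7785e-5*I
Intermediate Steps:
B(M, o) = o + M*o (B(M, o) = M*o + o = o + M*o)
D(f) = -√(165 + f)/3 (D(f) = -√(f + 15*(1 + 10))/3 = -√(f + 15*11)/3 = -√(f + 165)/3 = -√(165 + f)/3)
(D(-226) + 268696)/(1/(-493420 + 453269) - 93698) = (-√(165 - 226)/3 + 268696)/(1/(-493420 + 453269) - 93698) = (-I*√61/3 + 268696)/(1/(-40151) - 93698) = (-I*√61/3 + 268696)/(-1/40151 - 93698) = (-I*√61/3 + 268696)/(-3762068399/40151) = (268696 - I*√61/3)*(-40151/3762068399) = -10788413096/3762068399 + 40151*I*√61/11286205197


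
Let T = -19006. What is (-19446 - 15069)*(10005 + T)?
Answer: 310669515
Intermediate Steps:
(-19446 - 15069)*(10005 + T) = (-19446 - 15069)*(10005 - 19006) = -34515*(-9001) = 310669515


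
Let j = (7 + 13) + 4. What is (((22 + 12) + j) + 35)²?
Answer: 8649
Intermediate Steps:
j = 24 (j = 20 + 4 = 24)
(((22 + 12) + j) + 35)² = (((22 + 12) + 24) + 35)² = ((34 + 24) + 35)² = (58 + 35)² = 93² = 8649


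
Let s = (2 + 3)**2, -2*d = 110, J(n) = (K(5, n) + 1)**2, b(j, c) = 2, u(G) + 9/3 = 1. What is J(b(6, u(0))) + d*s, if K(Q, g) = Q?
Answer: -1339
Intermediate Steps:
u(G) = -2 (u(G) = -3 + 1 = -2)
J(n) = 36 (J(n) = (5 + 1)**2 = 6**2 = 36)
d = -55 (d = -1/2*110 = -55)
s = 25 (s = 5**2 = 25)
J(b(6, u(0))) + d*s = 36 - 55*25 = 36 - 1375 = -1339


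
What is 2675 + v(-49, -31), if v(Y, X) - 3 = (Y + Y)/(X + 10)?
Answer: 8048/3 ≈ 2682.7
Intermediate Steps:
v(Y, X) = 3 + 2*Y/(10 + X) (v(Y, X) = 3 + (Y + Y)/(X + 10) = 3 + (2*Y)/(10 + X) = 3 + 2*Y/(10 + X))
2675 + v(-49, -31) = 2675 + (30 + 2*(-49) + 3*(-31))/(10 - 31) = 2675 + (30 - 98 - 93)/(-21) = 2675 - 1/21*(-161) = 2675 + 23/3 = 8048/3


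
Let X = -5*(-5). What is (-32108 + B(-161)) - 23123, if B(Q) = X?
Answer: -55206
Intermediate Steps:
X = 25
B(Q) = 25
(-32108 + B(-161)) - 23123 = (-32108 + 25) - 23123 = -32083 - 23123 = -55206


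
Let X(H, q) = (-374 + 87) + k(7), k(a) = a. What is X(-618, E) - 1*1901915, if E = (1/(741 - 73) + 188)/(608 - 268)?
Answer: -1902195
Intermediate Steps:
E = 25117/45424 (E = (1/668 + 188)/340 = (1/668 + 188)*(1/340) = (125585/668)*(1/340) = 25117/45424 ≈ 0.55295)
X(H, q) = -280 (X(H, q) = (-374 + 87) + 7 = -287 + 7 = -280)
X(-618, E) - 1*1901915 = -280 - 1*1901915 = -280 - 1901915 = -1902195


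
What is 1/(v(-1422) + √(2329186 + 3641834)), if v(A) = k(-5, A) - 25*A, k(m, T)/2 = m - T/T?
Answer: 5923/209496404 - √1492755/628489212 ≈ 2.6329e-5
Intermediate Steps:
k(m, T) = -2 + 2*m (k(m, T) = 2*(m - T/T) = 2*(m - 1*1) = 2*(m - 1) = 2*(-1 + m) = -2 + 2*m)
v(A) = -12 - 25*A (v(A) = (-2 + 2*(-5)) - 25*A = (-2 - 10) - 25*A = -12 - 25*A)
1/(v(-1422) + √(2329186 + 3641834)) = 1/((-12 - 25*(-1422)) + √(2329186 + 3641834)) = 1/((-12 + 35550) + √5971020) = 1/(35538 + 2*√1492755)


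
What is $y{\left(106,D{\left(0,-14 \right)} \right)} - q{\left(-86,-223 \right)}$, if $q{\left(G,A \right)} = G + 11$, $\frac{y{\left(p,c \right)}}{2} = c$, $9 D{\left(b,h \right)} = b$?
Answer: $75$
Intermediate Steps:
$D{\left(b,h \right)} = \frac{b}{9}$
$y{\left(p,c \right)} = 2 c$
$q{\left(G,A \right)} = 11 + G$
$y{\left(106,D{\left(0,-14 \right)} \right)} - q{\left(-86,-223 \right)} = 2 \cdot \frac{1}{9} \cdot 0 - \left(11 - 86\right) = 2 \cdot 0 - -75 = 0 + 75 = 75$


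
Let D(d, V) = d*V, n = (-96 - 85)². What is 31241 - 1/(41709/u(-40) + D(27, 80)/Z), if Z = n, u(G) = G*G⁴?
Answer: 6863966023300691/219817571451 ≈ 31226.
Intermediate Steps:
u(G) = G⁵
n = 32761 (n = (-181)² = 32761)
D(d, V) = V*d
Z = 32761
31241 - 1/(41709/u(-40) + D(27, 80)/Z) = 31241 - 1/(41709/((-40)⁵) + (80*27)/32761) = 31241 - 1/(41709/(-102400000) + 2160*(1/32761)) = 31241 - 1/(41709*(-1/102400000) + 2160/32761) = 31241 - 1/(-41709/102400000 + 2160/32761) = 31241 - 1/219817571451/3354726400000 = 31241 - 1*3354726400000/219817571451 = 31241 - 3354726400000/219817571451 = 6863966023300691/219817571451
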